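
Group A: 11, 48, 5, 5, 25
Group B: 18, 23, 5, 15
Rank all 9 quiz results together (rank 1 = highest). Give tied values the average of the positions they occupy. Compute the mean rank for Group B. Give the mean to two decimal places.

Sorted (descending): 48, 25, 23, 18, 15, 11, 5, 5, 5
The 3 values of 5 occupy positions 7–9 → average rank 8.
Group B values → pooled ranks: 18→4, 23→3, 5→8, 15→5
Mean rank = (4 + 3 + 8 + 5) / 4 = 5.00

5.00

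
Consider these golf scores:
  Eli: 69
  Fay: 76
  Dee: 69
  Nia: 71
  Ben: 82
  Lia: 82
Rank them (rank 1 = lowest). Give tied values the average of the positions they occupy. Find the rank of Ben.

Sorted (ascending): 69, 69, 71, 76, 82, 82
The 2 values of 69 occupy positions 1–2 → average rank (1+2)/2 = 1.5.
The 2 values of 82 occupy positions 5–6 → average rank (5+6)/2 = 5.5.
Ben has value 82 → rank 5.5.

5.5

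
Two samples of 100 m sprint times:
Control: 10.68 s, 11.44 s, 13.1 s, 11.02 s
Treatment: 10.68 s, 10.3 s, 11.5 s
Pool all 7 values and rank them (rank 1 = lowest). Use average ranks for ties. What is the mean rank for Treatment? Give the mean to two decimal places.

Sorted (ascending): 10.3, 10.68, 10.68, 11.02, 11.44, 11.5, 13.1
The 2 values of 10.68 occupy positions 2–3 → average rank (2+3)/2 = 2.5.
Treatment values → pooled ranks: 10.68→2.5, 10.3→1, 11.5→6
Mean rank = (2.5 + 1 + 6) / 3 = 3.17

3.17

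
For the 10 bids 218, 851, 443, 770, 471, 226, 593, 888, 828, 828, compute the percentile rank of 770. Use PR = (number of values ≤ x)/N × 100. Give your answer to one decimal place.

60.0

N = 10.
Strictly below 770: 5. Equal to 770: 1.
PR = 6/10 × 100 = 60.0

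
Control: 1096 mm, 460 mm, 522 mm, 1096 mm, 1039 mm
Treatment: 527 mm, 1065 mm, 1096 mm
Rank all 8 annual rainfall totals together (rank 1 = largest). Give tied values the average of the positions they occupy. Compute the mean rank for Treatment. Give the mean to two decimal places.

Sorted (descending): 1096, 1096, 1096, 1065, 1039, 527, 522, 460
The 3 values of 1096 occupy positions 1–3 → average rank 2.
Treatment values → pooled ranks: 527→6, 1065→4, 1096→2
Mean rank = (6 + 4 + 2) / 3 = 4.00

4.00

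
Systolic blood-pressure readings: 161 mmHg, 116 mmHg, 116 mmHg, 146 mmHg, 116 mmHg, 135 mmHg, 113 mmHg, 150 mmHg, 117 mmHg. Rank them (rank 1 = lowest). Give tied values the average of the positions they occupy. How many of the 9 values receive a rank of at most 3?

Sorted (ascending): 113, 116, 116, 116, 117, 135, 146, 150, 161
The 3 values of 116 occupy positions 2–4 → average rank 3.
Ranks ≤ 3: {1, 3, 3, 3} → 4 values.

4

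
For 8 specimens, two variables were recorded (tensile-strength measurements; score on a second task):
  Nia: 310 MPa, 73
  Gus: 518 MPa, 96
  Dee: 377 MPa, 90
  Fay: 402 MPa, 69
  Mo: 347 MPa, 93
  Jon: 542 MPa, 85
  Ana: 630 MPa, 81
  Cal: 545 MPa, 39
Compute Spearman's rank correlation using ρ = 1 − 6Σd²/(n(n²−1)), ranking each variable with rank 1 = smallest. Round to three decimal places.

Ranks of variable 1: 1, 5, 3, 4, 2, 6, 8, 7
Ranks of variable 2: 3, 8, 6, 2, 7, 5, 4, 1
d = r₁ − r₂: -2, -3, -3, 2, -5, 1, 4, 6
d²: 4, 9, 9, 4, 25, 1, 16, 36; Σd² = 104
ρ = 1 − 6·104/(8·63) = 1 − 624/504 = -0.238

-0.238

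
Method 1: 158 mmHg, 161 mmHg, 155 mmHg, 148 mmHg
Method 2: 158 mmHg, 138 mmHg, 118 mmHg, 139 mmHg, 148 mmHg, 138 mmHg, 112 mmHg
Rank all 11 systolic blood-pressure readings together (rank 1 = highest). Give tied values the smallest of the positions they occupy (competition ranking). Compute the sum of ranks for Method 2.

51

Sorted (descending): 161, 158, 158, 155, 148, 148, 139, 138, 138, 118, 112
The 2 values of 158 occupy positions 2–3 → each gets rank 2.
The 2 values of 148 occupy positions 5–6 → each gets rank 5.
The 2 values of 138 occupy positions 8–9 → each gets rank 8.
Method 2 values → pooled ranks: 158→2, 138→8, 118→10, 139→7, 148→5, 138→8, 112→11
Rank sum = 2 + 8 + 10 + 7 + 5 + 8 + 11 = 51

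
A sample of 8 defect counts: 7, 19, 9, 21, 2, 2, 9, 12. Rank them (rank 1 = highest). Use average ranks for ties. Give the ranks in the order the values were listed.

Sorted (descending): 21, 19, 12, 9, 9, 7, 2, 2
The 2 values of 9 occupy positions 4–5 → average rank (4+5)/2 = 4.5.
The 2 values of 2 occupy positions 7–8 → average rank (7+8)/2 = 7.5.

6, 2, 4.5, 1, 7.5, 7.5, 4.5, 3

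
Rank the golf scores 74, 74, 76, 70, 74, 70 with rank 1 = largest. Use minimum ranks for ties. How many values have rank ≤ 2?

Sorted (descending): 76, 74, 74, 74, 70, 70
The 3 values of 74 occupy positions 2–4 → each gets rank 2.
The 2 values of 70 occupy positions 5–6 → each gets rank 5.
Ranks ≤ 2: {1, 2, 2, 2} → 4 values.

4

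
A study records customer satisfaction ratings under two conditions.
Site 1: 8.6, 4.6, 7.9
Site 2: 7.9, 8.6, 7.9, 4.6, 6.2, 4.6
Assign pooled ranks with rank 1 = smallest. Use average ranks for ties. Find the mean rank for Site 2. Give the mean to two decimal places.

Sorted (ascending): 4.6, 4.6, 4.6, 6.2, 7.9, 7.9, 7.9, 8.6, 8.6
The 3 values of 4.6 occupy positions 1–3 → average rank 2.
The 3 values of 7.9 occupy positions 5–7 → average rank 6.
The 2 values of 8.6 occupy positions 8–9 → average rank (8+9)/2 = 8.5.
Site 2 values → pooled ranks: 7.9→6, 8.6→8.5, 7.9→6, 4.6→2, 6.2→4, 4.6→2
Mean rank = (6 + 8.5 + 6 + 2 + 4 + 2) / 6 = 4.75

4.75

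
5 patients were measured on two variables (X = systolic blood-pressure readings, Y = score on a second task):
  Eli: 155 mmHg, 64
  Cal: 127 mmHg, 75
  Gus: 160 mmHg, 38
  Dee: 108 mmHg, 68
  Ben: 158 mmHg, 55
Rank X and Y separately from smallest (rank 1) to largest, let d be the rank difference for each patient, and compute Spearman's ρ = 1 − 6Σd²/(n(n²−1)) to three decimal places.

Ranks of variable 1: 3, 2, 5, 1, 4
Ranks of variable 2: 3, 5, 1, 4, 2
d = r₁ − r₂: 0, -3, 4, -3, 2
d²: 0, 9, 16, 9, 4; Σd² = 38
ρ = 1 − 6·38/(5·24) = 1 − 228/120 = -0.900

-0.900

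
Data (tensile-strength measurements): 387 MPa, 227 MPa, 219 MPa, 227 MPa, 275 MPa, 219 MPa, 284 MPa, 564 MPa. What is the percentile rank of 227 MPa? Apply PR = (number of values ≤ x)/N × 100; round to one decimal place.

50.0

N = 8.
Strictly below 227: 2. Equal to 227: 2.
PR = 4/8 × 100 = 50.0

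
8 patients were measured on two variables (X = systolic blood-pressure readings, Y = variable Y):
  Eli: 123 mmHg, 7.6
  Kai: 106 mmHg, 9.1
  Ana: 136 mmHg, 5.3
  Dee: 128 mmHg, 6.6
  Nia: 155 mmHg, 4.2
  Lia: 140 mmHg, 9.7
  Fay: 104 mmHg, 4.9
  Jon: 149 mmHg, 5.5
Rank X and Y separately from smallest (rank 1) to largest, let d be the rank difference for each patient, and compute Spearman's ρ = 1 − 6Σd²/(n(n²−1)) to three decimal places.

-0.214

Ranks of variable 1: 3, 2, 5, 4, 8, 6, 1, 7
Ranks of variable 2: 6, 7, 3, 5, 1, 8, 2, 4
d = r₁ − r₂: -3, -5, 2, -1, 7, -2, -1, 3
d²: 9, 25, 4, 1, 49, 4, 1, 9; Σd² = 102
ρ = 1 − 6·102/(8·63) = 1 − 612/504 = -0.214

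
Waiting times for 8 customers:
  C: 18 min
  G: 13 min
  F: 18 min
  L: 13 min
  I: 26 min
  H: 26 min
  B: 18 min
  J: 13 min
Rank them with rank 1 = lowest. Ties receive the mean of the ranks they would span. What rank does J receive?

2

Sorted (ascending): 13, 13, 13, 18, 18, 18, 26, 26
The 3 values of 13 occupy positions 1–3 → average rank 2.
The 3 values of 18 occupy positions 4–6 → average rank 5.
The 2 values of 26 occupy positions 7–8 → average rank (7+8)/2 = 7.5.
J has value 13 min → rank 2.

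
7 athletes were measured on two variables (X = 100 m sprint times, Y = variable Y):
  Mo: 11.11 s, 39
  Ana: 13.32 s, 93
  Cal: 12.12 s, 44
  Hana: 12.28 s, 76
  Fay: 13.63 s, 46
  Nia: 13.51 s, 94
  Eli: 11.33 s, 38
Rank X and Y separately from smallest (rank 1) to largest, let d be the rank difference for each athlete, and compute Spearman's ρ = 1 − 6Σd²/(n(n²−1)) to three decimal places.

0.750

Ranks of variable 1: 1, 5, 3, 4, 7, 6, 2
Ranks of variable 2: 2, 6, 3, 5, 4, 7, 1
d = r₁ − r₂: -1, -1, 0, -1, 3, -1, 1
d²: 1, 1, 0, 1, 9, 1, 1; Σd² = 14
ρ = 1 − 6·14/(7·48) = 1 − 84/336 = 0.750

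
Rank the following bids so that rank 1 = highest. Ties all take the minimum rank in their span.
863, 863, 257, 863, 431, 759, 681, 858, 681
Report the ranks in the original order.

1, 1, 9, 1, 8, 5, 6, 4, 6

Sorted (descending): 863, 863, 863, 858, 759, 681, 681, 431, 257
The 3 values of 863 occupy positions 1–3 → each gets rank 1.
The 2 values of 681 occupy positions 6–7 → each gets rank 6.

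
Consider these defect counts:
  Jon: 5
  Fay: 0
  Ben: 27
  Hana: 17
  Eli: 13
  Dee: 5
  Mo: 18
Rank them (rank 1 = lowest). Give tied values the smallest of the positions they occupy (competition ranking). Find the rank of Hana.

Sorted (ascending): 0, 5, 5, 13, 17, 18, 27
The 2 values of 5 occupy positions 2–3 → each gets rank 2.
Hana has value 17 → rank 5.

5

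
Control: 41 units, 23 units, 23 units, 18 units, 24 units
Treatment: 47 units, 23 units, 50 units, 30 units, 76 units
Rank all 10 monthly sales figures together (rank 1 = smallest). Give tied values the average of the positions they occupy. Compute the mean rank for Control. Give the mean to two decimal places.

3.80

Sorted (ascending): 18, 23, 23, 23, 24, 30, 41, 47, 50, 76
The 3 values of 23 occupy positions 2–4 → average rank 3.
Control values → pooled ranks: 41→7, 23→3, 23→3, 18→1, 24→5
Mean rank = (7 + 3 + 3 + 1 + 5) / 5 = 3.80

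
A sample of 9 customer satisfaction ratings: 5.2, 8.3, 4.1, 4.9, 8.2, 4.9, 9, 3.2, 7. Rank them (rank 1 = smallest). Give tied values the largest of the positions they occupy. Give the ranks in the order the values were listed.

Sorted (ascending): 3.2, 4.1, 4.9, 4.9, 5.2, 7, 8.2, 8.3, 9
The 2 values of 4.9 occupy positions 3–4 → each gets rank 4.

5, 8, 2, 4, 7, 4, 9, 1, 6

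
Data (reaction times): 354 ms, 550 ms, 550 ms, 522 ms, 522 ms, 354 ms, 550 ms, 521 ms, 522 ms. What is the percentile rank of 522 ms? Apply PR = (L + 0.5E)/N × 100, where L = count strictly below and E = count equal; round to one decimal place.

N = 9.
Strictly below 522: 3. Equal to 522: 3.
PR = (3 + 0.5·3)/9 × 100 = 50.0

50.0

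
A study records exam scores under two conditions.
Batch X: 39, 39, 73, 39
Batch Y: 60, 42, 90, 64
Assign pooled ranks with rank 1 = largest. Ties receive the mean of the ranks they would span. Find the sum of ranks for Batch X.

Sorted (descending): 90, 73, 64, 60, 42, 39, 39, 39
The 3 values of 39 occupy positions 6–8 → average rank 7.
Batch X values → pooled ranks: 39→7, 39→7, 73→2, 39→7
Rank sum = 7 + 7 + 2 + 7 = 23

23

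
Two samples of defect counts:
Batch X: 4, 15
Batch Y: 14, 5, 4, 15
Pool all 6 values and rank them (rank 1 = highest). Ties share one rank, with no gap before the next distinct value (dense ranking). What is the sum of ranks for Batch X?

Sorted (descending): 15, 15, 14, 5, 4, 4
The 2 values of 15 share dense rank 1.
The 2 values of 4 share dense rank 4.
Remaining distinct values take the next consecutive integers.
Batch X values → pooled ranks: 4→4, 15→1
Rank sum = 4 + 1 = 5

5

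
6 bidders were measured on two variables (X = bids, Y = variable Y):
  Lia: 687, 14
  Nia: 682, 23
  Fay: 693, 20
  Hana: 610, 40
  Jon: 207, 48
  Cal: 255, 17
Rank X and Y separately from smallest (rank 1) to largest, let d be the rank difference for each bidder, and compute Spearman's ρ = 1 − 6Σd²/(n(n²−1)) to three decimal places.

Ranks of variable 1: 5, 4, 6, 3, 1, 2
Ranks of variable 2: 1, 4, 3, 5, 6, 2
d = r₁ − r₂: 4, 0, 3, -2, -5, 0
d²: 16, 0, 9, 4, 25, 0; Σd² = 54
ρ = 1 − 6·54/(6·35) = 1 − 324/210 = -0.543

-0.543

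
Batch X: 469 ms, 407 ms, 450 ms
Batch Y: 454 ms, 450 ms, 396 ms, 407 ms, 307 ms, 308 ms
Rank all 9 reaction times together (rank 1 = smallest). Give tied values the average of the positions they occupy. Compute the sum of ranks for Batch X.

Sorted (ascending): 307, 308, 396, 407, 407, 450, 450, 454, 469
The 2 values of 407 occupy positions 4–5 → average rank (4+5)/2 = 4.5.
The 2 values of 450 occupy positions 6–7 → average rank (6+7)/2 = 6.5.
Batch X values → pooled ranks: 469→9, 407→4.5, 450→6.5
Rank sum = 9 + 4.5 + 6.5 = 20

20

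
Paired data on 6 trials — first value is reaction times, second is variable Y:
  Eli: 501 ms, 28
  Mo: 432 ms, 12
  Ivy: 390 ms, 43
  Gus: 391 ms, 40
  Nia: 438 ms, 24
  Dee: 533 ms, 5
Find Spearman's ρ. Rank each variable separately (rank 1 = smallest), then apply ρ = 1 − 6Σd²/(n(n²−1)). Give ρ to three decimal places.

Ranks of variable 1: 5, 3, 1, 2, 4, 6
Ranks of variable 2: 4, 2, 6, 5, 3, 1
d = r₁ − r₂: 1, 1, -5, -3, 1, 5
d²: 1, 1, 25, 9, 1, 25; Σd² = 62
ρ = 1 − 6·62/(6·35) = 1 − 372/210 = -0.771

-0.771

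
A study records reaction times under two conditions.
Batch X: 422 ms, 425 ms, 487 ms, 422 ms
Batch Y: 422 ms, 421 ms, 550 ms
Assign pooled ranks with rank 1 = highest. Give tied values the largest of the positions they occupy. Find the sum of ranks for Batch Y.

14

Sorted (descending): 550, 487, 425, 422, 422, 422, 421
The 3 values of 422 occupy positions 4–6 → each gets rank 6.
Batch Y values → pooled ranks: 422→6, 421→7, 550→1
Rank sum = 6 + 7 + 1 = 14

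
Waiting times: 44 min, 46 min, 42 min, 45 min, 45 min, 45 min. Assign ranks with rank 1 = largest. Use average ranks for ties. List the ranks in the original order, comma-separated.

5, 1, 6, 3, 3, 3

Sorted (descending): 46, 45, 45, 45, 44, 42
The 3 values of 45 occupy positions 2–4 → average rank 3.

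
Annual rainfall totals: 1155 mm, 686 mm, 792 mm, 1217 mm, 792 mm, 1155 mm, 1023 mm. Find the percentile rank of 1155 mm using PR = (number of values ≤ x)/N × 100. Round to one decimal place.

85.7

N = 7.
Strictly below 1155: 4. Equal to 1155: 2.
PR = 6/7 × 100 = 85.7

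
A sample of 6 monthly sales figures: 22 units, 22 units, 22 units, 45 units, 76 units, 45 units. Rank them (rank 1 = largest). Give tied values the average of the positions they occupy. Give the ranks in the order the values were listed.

5, 5, 5, 2.5, 1, 2.5

Sorted (descending): 76, 45, 45, 22, 22, 22
The 2 values of 45 occupy positions 2–3 → average rank (2+3)/2 = 2.5.
The 3 values of 22 occupy positions 4–6 → average rank 5.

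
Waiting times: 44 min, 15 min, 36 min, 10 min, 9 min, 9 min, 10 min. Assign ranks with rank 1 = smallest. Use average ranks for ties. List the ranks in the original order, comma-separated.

Sorted (ascending): 9, 9, 10, 10, 15, 36, 44
The 2 values of 9 occupy positions 1–2 → average rank (1+2)/2 = 1.5.
The 2 values of 10 occupy positions 3–4 → average rank (3+4)/2 = 3.5.

7, 5, 6, 3.5, 1.5, 1.5, 3.5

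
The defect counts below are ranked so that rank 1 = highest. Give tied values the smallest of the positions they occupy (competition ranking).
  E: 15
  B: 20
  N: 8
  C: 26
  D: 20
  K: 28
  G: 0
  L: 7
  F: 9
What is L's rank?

Sorted (descending): 28, 26, 20, 20, 15, 9, 8, 7, 0
The 2 values of 20 occupy positions 3–4 → each gets rank 3.
L has value 7 → rank 8.

8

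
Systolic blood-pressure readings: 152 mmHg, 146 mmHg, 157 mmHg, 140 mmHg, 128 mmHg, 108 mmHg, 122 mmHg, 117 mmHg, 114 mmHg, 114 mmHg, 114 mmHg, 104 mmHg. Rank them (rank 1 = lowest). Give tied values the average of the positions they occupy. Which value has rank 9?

140

Sorted (ascending): 104, 108, 114, 114, 114, 117, 122, 128, 140, 146, 152, 157
The 3 values of 114 occupy positions 3–5 → average rank 4.
Rank 9 → value 140.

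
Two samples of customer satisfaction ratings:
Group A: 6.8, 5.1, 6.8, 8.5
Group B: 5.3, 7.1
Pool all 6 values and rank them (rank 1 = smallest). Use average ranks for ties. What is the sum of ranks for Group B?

7

Sorted (ascending): 5.1, 5.3, 6.8, 6.8, 7.1, 8.5
The 2 values of 6.8 occupy positions 3–4 → average rank (3+4)/2 = 3.5.
Group B values → pooled ranks: 5.3→2, 7.1→5
Rank sum = 2 + 5 = 7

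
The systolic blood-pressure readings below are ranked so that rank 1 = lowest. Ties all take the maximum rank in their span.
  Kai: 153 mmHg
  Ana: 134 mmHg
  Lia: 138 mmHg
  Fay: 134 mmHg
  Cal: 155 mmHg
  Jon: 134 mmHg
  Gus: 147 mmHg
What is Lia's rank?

Sorted (ascending): 134, 134, 134, 138, 147, 153, 155
The 3 values of 134 occupy positions 1–3 → each gets rank 3.
Lia has value 138 mmHg → rank 4.

4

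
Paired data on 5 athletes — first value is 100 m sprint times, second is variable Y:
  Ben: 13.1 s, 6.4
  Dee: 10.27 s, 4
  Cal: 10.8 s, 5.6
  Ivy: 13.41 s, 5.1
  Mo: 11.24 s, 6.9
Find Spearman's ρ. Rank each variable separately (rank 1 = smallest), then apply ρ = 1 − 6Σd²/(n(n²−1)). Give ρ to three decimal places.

Ranks of variable 1: 4, 1, 2, 5, 3
Ranks of variable 2: 4, 1, 3, 2, 5
d = r₁ − r₂: 0, 0, -1, 3, -2
d²: 0, 0, 1, 9, 4; Σd² = 14
ρ = 1 − 6·14/(5·24) = 1 − 84/120 = 0.300

0.300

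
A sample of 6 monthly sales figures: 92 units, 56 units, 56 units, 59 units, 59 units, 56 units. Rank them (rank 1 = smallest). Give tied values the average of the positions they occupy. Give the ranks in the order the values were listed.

Sorted (ascending): 56, 56, 56, 59, 59, 92
The 3 values of 56 occupy positions 1–3 → average rank 2.
The 2 values of 59 occupy positions 4–5 → average rank (4+5)/2 = 4.5.

6, 2, 2, 4.5, 4.5, 2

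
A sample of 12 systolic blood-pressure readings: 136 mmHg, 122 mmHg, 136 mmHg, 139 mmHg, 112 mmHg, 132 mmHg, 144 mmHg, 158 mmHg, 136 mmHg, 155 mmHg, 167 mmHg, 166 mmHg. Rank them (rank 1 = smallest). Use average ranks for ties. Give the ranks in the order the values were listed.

5, 2, 5, 7, 1, 3, 8, 10, 5, 9, 12, 11

Sorted (ascending): 112, 122, 132, 136, 136, 136, 139, 144, 155, 158, 166, 167
The 3 values of 136 occupy positions 4–6 → average rank 5.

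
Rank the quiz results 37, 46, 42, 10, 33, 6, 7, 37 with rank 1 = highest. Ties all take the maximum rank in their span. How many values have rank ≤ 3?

Sorted (descending): 46, 42, 37, 37, 33, 10, 7, 6
The 2 values of 37 occupy positions 3–4 → each gets rank 4.
Ranks ≤ 3: {1, 2} → 2 values.

2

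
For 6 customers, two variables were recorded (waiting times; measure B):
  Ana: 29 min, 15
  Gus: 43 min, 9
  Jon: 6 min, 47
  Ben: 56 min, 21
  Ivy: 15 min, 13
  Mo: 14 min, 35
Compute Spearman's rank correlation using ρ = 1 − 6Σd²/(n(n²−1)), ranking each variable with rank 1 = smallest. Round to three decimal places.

-0.600

Ranks of variable 1: 4, 5, 1, 6, 3, 2
Ranks of variable 2: 3, 1, 6, 4, 2, 5
d = r₁ − r₂: 1, 4, -5, 2, 1, -3
d²: 1, 16, 25, 4, 1, 9; Σd² = 56
ρ = 1 − 6·56/(6·35) = 1 − 336/210 = -0.600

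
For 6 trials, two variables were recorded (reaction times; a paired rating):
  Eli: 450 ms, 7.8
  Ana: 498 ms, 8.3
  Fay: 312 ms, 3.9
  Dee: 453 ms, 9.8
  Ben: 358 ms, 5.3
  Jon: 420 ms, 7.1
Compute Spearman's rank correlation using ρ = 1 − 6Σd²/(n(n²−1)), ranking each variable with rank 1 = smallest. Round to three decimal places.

Ranks of variable 1: 4, 6, 1, 5, 2, 3
Ranks of variable 2: 4, 5, 1, 6, 2, 3
d = r₁ − r₂: 0, 1, 0, -1, 0, 0
d²: 0, 1, 0, 1, 0, 0; Σd² = 2
ρ = 1 − 6·2/(6·35) = 1 − 12/210 = 0.943

0.943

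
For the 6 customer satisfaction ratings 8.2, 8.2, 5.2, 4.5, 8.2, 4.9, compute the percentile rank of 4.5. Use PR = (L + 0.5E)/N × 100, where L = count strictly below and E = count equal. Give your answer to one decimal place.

8.3

N = 6.
Strictly below 4.5: 0. Equal to 4.5: 1.
PR = (0 + 0.5·1)/6 × 100 = 8.3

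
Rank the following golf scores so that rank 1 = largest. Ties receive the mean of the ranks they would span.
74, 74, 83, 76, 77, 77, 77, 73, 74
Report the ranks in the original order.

7, 7, 1, 5, 3, 3, 3, 9, 7

Sorted (descending): 83, 77, 77, 77, 76, 74, 74, 74, 73
The 3 values of 77 occupy positions 2–4 → average rank 3.
The 3 values of 74 occupy positions 6–8 → average rank 7.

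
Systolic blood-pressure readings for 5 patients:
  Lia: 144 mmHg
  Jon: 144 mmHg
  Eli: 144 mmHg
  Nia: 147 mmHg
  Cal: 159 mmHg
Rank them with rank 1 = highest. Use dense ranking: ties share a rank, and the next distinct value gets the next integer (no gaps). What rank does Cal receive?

Sorted (descending): 159, 147, 144, 144, 144
The 3 values of 144 share dense rank 3.
Remaining distinct values take the next consecutive integers.
Cal has value 159 mmHg → rank 1.

1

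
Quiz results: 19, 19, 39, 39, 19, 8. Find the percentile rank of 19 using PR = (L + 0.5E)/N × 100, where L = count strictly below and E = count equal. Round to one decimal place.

N = 6.
Strictly below 19: 1. Equal to 19: 3.
PR = (1 + 0.5·3)/6 × 100 = 41.7

41.7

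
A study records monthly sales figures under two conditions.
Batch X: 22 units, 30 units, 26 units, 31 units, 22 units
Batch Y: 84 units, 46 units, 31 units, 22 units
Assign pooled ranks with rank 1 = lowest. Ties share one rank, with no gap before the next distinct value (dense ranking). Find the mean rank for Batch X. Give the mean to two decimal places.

Sorted (ascending): 22, 22, 22, 26, 30, 31, 31, 46, 84
The 3 values of 22 share dense rank 1.
The 2 values of 31 share dense rank 4.
Remaining distinct values take the next consecutive integers.
Batch X values → pooled ranks: 22→1, 30→3, 26→2, 31→4, 22→1
Mean rank = (1 + 3 + 2 + 4 + 1) / 5 = 2.20

2.20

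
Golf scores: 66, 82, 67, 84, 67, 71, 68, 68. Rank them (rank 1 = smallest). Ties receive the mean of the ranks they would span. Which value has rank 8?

Sorted (ascending): 66, 67, 67, 68, 68, 71, 82, 84
The 2 values of 67 occupy positions 2–3 → average rank (2+3)/2 = 2.5.
The 2 values of 68 occupy positions 4–5 → average rank (4+5)/2 = 4.5.
Rank 8 → value 84.

84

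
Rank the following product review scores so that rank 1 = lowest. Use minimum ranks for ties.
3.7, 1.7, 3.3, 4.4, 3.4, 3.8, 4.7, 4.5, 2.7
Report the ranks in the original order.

Sorted (ascending): 1.7, 2.7, 3.3, 3.4, 3.7, 3.8, 4.4, 4.5, 4.7
No ties — each value takes its position as its rank.

5, 1, 3, 7, 4, 6, 9, 8, 2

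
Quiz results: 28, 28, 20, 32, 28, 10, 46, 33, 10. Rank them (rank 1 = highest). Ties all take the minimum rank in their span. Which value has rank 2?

33

Sorted (descending): 46, 33, 32, 28, 28, 28, 20, 10, 10
The 3 values of 28 occupy positions 4–6 → each gets rank 4.
The 2 values of 10 occupy positions 8–9 → each gets rank 8.
Rank 2 → value 33.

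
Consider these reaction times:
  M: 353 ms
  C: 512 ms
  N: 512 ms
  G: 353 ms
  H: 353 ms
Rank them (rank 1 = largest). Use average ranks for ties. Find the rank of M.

Sorted (descending): 512, 512, 353, 353, 353
The 2 values of 512 occupy positions 1–2 → average rank (1+2)/2 = 1.5.
The 3 values of 353 occupy positions 3–5 → average rank 4.
M has value 353 ms → rank 4.

4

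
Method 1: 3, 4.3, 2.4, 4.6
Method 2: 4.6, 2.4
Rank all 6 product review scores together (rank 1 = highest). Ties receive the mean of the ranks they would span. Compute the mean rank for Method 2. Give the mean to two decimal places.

Sorted (descending): 4.6, 4.6, 4.3, 3, 2.4, 2.4
The 2 values of 4.6 occupy positions 1–2 → average rank (1+2)/2 = 1.5.
The 2 values of 2.4 occupy positions 5–6 → average rank (5+6)/2 = 5.5.
Method 2 values → pooled ranks: 4.6→1.5, 2.4→5.5
Mean rank = (1.5 + 5.5) / 2 = 3.50

3.50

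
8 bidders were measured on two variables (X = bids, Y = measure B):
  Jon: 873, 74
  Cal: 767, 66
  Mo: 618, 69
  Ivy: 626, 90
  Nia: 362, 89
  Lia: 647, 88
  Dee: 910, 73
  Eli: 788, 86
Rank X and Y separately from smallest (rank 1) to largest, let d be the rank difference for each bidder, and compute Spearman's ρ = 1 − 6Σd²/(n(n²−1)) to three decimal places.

Ranks of variable 1: 7, 5, 2, 3, 1, 4, 8, 6
Ranks of variable 2: 4, 1, 2, 8, 7, 6, 3, 5
d = r₁ − r₂: 3, 4, 0, -5, -6, -2, 5, 1
d²: 9, 16, 0, 25, 36, 4, 25, 1; Σd² = 116
ρ = 1 − 6·116/(8·63) = 1 − 696/504 = -0.381

-0.381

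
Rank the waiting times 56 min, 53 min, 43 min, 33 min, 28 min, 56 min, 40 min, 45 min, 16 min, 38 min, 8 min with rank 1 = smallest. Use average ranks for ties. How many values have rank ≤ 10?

Sorted (ascending): 8, 16, 28, 33, 38, 40, 43, 45, 53, 56, 56
The 2 values of 56 occupy positions 10–11 → average rank (10+11)/2 = 10.5.
Ranks ≤ 10: {1, 2, 3, 4, 5, 6, 7, 8, 9} → 9 values.

9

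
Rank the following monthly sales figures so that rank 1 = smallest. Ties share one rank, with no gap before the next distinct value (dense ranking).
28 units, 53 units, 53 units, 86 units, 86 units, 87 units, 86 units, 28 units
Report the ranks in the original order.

Sorted (ascending): 28, 28, 53, 53, 86, 86, 86, 87
The 2 values of 28 share dense rank 1.
The 2 values of 53 share dense rank 2.
The 3 values of 86 share dense rank 3.
Remaining distinct values take the next consecutive integers.

1, 2, 2, 3, 3, 4, 3, 1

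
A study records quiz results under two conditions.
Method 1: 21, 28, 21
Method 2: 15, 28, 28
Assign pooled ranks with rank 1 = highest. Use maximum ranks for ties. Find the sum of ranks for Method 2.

Sorted (descending): 28, 28, 28, 21, 21, 15
The 3 values of 28 occupy positions 1–3 → each gets rank 3.
The 2 values of 21 occupy positions 4–5 → each gets rank 5.
Method 2 values → pooled ranks: 15→6, 28→3, 28→3
Rank sum = 6 + 3 + 3 = 12

12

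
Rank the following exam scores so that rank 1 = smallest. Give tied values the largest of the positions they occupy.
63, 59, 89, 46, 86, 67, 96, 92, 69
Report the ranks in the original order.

Sorted (ascending): 46, 59, 63, 67, 69, 86, 89, 92, 96
No ties — each value takes its position as its rank.

3, 2, 7, 1, 6, 4, 9, 8, 5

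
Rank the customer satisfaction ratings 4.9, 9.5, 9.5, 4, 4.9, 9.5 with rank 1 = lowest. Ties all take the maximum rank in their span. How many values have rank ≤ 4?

Sorted (ascending): 4, 4.9, 4.9, 9.5, 9.5, 9.5
The 2 values of 4.9 occupy positions 2–3 → each gets rank 3.
The 3 values of 9.5 occupy positions 4–6 → each gets rank 6.
Ranks ≤ 4: {1, 3, 3} → 3 values.

3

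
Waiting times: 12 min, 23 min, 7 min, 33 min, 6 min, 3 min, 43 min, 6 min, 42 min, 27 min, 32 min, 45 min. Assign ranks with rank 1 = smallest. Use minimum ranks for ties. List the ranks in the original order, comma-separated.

Sorted (ascending): 3, 6, 6, 7, 12, 23, 27, 32, 33, 42, 43, 45
The 2 values of 6 occupy positions 2–3 → each gets rank 2.

5, 6, 4, 9, 2, 1, 11, 2, 10, 7, 8, 12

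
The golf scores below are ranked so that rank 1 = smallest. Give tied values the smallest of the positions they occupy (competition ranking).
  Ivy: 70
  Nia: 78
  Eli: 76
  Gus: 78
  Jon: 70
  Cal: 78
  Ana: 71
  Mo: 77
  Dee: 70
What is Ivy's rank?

Sorted (ascending): 70, 70, 70, 71, 76, 77, 78, 78, 78
The 3 values of 70 occupy positions 1–3 → each gets rank 1.
The 3 values of 78 occupy positions 7–9 → each gets rank 7.
Ivy has value 70 → rank 1.

1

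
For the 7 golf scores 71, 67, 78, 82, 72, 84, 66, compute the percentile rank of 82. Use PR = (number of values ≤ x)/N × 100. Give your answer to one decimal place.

N = 7.
Strictly below 82: 5. Equal to 82: 1.
PR = 6/7 × 100 = 85.7

85.7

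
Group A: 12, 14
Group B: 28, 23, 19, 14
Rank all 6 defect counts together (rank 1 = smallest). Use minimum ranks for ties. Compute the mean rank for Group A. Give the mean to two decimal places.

1.50

Sorted (ascending): 12, 14, 14, 19, 23, 28
The 2 values of 14 occupy positions 2–3 → each gets rank 2.
Group A values → pooled ranks: 12→1, 14→2
Mean rank = (1 + 2) / 2 = 1.50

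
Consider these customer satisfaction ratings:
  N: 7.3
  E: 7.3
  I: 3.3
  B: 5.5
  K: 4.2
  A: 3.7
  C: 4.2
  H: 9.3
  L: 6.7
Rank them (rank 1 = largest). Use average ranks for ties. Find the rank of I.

9

Sorted (descending): 9.3, 7.3, 7.3, 6.7, 5.5, 4.2, 4.2, 3.7, 3.3
The 2 values of 7.3 occupy positions 2–3 → average rank (2+3)/2 = 2.5.
The 2 values of 4.2 occupy positions 6–7 → average rank (6+7)/2 = 6.5.
I has value 3.3 → rank 9.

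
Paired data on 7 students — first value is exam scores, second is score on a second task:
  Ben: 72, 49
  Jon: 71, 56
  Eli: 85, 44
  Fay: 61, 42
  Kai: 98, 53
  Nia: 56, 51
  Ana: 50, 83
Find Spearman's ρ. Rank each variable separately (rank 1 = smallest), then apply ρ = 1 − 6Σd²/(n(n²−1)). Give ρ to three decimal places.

-0.286

Ranks of variable 1: 5, 4, 6, 3, 7, 2, 1
Ranks of variable 2: 3, 6, 2, 1, 5, 4, 7
d = r₁ − r₂: 2, -2, 4, 2, 2, -2, -6
d²: 4, 4, 16, 4, 4, 4, 36; Σd² = 72
ρ = 1 − 6·72/(7·48) = 1 − 432/336 = -0.286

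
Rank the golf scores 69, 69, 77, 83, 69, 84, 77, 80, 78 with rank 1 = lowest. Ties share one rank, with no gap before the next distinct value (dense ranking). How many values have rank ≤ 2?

Sorted (ascending): 69, 69, 69, 77, 77, 78, 80, 83, 84
The 3 values of 69 share dense rank 1.
The 2 values of 77 share dense rank 2.
Remaining distinct values take the next consecutive integers.
Ranks ≤ 2: {1, 1, 1, 2, 2} → 5 values.

5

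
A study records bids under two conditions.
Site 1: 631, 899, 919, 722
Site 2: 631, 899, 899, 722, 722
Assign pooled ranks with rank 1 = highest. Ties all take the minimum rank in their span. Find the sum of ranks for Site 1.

16

Sorted (descending): 919, 899, 899, 899, 722, 722, 722, 631, 631
The 3 values of 899 occupy positions 2–4 → each gets rank 2.
The 3 values of 722 occupy positions 5–7 → each gets rank 5.
The 2 values of 631 occupy positions 8–9 → each gets rank 8.
Site 1 values → pooled ranks: 631→8, 899→2, 919→1, 722→5
Rank sum = 8 + 2 + 1 + 5 = 16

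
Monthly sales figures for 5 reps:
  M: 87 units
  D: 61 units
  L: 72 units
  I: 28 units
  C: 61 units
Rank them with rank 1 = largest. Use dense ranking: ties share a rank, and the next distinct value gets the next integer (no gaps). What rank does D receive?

Sorted (descending): 87, 72, 61, 61, 28
The 2 values of 61 share dense rank 3.
Remaining distinct values take the next consecutive integers.
D has value 61 units → rank 3.

3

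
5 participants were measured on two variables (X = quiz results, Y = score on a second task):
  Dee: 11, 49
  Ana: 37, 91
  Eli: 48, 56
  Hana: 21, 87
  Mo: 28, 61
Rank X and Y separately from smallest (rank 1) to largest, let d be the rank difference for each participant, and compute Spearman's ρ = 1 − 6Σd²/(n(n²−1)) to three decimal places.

0.300

Ranks of variable 1: 1, 4, 5, 2, 3
Ranks of variable 2: 1, 5, 2, 4, 3
d = r₁ − r₂: 0, -1, 3, -2, 0
d²: 0, 1, 9, 4, 0; Σd² = 14
ρ = 1 − 6·14/(5·24) = 1 − 84/120 = 0.300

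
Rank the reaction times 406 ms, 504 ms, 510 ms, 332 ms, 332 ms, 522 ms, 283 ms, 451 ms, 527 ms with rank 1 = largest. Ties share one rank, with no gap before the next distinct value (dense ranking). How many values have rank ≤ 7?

Sorted (descending): 527, 522, 510, 504, 451, 406, 332, 332, 283
The 2 values of 332 share dense rank 7.
Remaining distinct values take the next consecutive integers.
Ranks ≤ 7: {1, 2, 3, 4, 5, 6, 7, 7} → 8 values.

8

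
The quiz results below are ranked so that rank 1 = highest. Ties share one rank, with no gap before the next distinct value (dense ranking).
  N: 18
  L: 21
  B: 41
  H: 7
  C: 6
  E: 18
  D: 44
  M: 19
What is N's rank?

Sorted (descending): 44, 41, 21, 19, 18, 18, 7, 6
The 2 values of 18 share dense rank 5.
Remaining distinct values take the next consecutive integers.
N has value 18 → rank 5.

5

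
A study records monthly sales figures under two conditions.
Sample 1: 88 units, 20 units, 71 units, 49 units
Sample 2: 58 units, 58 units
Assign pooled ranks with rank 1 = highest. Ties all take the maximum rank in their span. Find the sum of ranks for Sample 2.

8

Sorted (descending): 88, 71, 58, 58, 49, 20
The 2 values of 58 occupy positions 3–4 → each gets rank 4.
Sample 2 values → pooled ranks: 58→4, 58→4
Rank sum = 4 + 4 = 8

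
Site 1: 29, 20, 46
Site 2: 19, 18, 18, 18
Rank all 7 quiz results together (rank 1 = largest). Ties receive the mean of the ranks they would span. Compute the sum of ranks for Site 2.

22

Sorted (descending): 46, 29, 20, 19, 18, 18, 18
The 3 values of 18 occupy positions 5–7 → average rank 6.
Site 2 values → pooled ranks: 19→4, 18→6, 18→6, 18→6
Rank sum = 4 + 6 + 6 + 6 = 22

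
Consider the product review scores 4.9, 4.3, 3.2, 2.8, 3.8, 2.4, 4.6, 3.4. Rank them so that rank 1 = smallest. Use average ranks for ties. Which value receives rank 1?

2.4

Sorted (ascending): 2.4, 2.8, 3.2, 3.4, 3.8, 4.3, 4.6, 4.9
No ties — each value takes its position as its rank.
Rank 1 → value 2.4.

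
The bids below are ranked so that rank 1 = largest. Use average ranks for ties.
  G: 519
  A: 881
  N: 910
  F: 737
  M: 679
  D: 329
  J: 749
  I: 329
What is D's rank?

7.5

Sorted (descending): 910, 881, 749, 737, 679, 519, 329, 329
The 2 values of 329 occupy positions 7–8 → average rank (7+8)/2 = 7.5.
D has value 329 → rank 7.5.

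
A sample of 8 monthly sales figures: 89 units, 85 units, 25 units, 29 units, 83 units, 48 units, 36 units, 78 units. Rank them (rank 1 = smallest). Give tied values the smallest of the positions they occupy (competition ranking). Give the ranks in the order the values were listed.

Sorted (ascending): 25, 29, 36, 48, 78, 83, 85, 89
No ties — each value takes its position as its rank.

8, 7, 1, 2, 6, 4, 3, 5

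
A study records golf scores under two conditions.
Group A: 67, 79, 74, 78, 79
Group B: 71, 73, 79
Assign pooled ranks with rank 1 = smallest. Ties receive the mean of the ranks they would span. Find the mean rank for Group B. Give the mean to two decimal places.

Sorted (ascending): 67, 71, 73, 74, 78, 79, 79, 79
The 3 values of 79 occupy positions 6–8 → average rank 7.
Group B values → pooled ranks: 71→2, 73→3, 79→7
Mean rank = (2 + 3 + 7) / 3 = 4.00

4.00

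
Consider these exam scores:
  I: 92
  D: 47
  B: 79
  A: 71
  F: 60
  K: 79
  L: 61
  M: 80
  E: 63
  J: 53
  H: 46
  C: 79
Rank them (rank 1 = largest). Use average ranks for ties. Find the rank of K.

Sorted (descending): 92, 80, 79, 79, 79, 71, 63, 61, 60, 53, 47, 46
The 3 values of 79 occupy positions 3–5 → average rank 4.
K has value 79 → rank 4.

4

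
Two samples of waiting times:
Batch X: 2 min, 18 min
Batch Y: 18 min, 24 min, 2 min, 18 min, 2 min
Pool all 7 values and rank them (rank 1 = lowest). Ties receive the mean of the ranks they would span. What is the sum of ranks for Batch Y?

Sorted (ascending): 2, 2, 2, 18, 18, 18, 24
The 3 values of 2 occupy positions 1–3 → average rank 2.
The 3 values of 18 occupy positions 4–6 → average rank 5.
Batch Y values → pooled ranks: 18→5, 24→7, 2→2, 18→5, 2→2
Rank sum = 5 + 7 + 2 + 5 + 2 = 21

21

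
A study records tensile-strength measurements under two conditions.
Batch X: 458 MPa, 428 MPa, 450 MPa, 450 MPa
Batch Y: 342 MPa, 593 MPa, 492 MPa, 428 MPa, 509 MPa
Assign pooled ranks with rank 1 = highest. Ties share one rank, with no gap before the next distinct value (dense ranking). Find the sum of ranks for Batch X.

20

Sorted (descending): 593, 509, 492, 458, 450, 450, 428, 428, 342
The 2 values of 450 share dense rank 5.
The 2 values of 428 share dense rank 6.
Remaining distinct values take the next consecutive integers.
Batch X values → pooled ranks: 458→4, 428→6, 450→5, 450→5
Rank sum = 4 + 6 + 5 + 5 = 20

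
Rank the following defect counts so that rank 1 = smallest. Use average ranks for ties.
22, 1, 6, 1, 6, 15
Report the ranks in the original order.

Sorted (ascending): 1, 1, 6, 6, 15, 22
The 2 values of 1 occupy positions 1–2 → average rank (1+2)/2 = 1.5.
The 2 values of 6 occupy positions 3–4 → average rank (3+4)/2 = 3.5.

6, 1.5, 3.5, 1.5, 3.5, 5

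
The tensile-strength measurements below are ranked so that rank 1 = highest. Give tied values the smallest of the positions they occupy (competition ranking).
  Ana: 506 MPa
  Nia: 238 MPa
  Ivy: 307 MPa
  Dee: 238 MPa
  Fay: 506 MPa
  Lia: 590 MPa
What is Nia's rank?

Sorted (descending): 590, 506, 506, 307, 238, 238
The 2 values of 506 occupy positions 2–3 → each gets rank 2.
The 2 values of 238 occupy positions 5–6 → each gets rank 5.
Nia has value 238 MPa → rank 5.

5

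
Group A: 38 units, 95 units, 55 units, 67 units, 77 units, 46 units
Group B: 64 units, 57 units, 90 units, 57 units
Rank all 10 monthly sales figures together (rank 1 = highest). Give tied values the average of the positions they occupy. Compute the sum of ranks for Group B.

20

Sorted (descending): 95, 90, 77, 67, 64, 57, 57, 55, 46, 38
The 2 values of 57 occupy positions 6–7 → average rank (6+7)/2 = 6.5.
Group B values → pooled ranks: 64→5, 57→6.5, 90→2, 57→6.5
Rank sum = 5 + 6.5 + 2 + 6.5 = 20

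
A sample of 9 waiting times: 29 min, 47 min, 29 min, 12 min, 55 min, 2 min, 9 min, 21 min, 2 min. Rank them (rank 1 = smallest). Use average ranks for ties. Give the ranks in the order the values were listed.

6.5, 8, 6.5, 4, 9, 1.5, 3, 5, 1.5

Sorted (ascending): 2, 2, 9, 12, 21, 29, 29, 47, 55
The 2 values of 2 occupy positions 1–2 → average rank (1+2)/2 = 1.5.
The 2 values of 29 occupy positions 6–7 → average rank (6+7)/2 = 6.5.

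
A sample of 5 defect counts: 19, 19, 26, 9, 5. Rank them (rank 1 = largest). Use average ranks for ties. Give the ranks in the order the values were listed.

Sorted (descending): 26, 19, 19, 9, 5
The 2 values of 19 occupy positions 2–3 → average rank (2+3)/2 = 2.5.

2.5, 2.5, 1, 4, 5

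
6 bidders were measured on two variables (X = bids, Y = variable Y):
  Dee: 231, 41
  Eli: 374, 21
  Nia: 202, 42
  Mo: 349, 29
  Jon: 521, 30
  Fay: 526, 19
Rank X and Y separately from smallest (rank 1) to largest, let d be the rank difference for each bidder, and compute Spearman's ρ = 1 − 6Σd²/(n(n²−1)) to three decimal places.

-0.829

Ranks of variable 1: 2, 4, 1, 3, 5, 6
Ranks of variable 2: 5, 2, 6, 3, 4, 1
d = r₁ − r₂: -3, 2, -5, 0, 1, 5
d²: 9, 4, 25, 0, 1, 25; Σd² = 64
ρ = 1 − 6·64/(6·35) = 1 − 384/210 = -0.829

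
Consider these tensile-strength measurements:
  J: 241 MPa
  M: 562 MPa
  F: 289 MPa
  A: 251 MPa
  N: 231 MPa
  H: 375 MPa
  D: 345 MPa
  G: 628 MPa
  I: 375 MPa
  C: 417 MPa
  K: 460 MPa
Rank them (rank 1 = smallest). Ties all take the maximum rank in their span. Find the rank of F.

4

Sorted (ascending): 231, 241, 251, 289, 345, 375, 375, 417, 460, 562, 628
The 2 values of 375 occupy positions 6–7 → each gets rank 7.
F has value 289 MPa → rank 4.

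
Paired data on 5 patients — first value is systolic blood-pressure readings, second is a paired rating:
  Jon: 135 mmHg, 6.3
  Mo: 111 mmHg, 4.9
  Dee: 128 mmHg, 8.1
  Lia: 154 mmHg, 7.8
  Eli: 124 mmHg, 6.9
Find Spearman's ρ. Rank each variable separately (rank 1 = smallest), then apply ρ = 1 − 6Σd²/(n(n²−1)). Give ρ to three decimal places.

Ranks of variable 1: 4, 1, 3, 5, 2
Ranks of variable 2: 2, 1, 5, 4, 3
d = r₁ − r₂: 2, 0, -2, 1, -1
d²: 4, 0, 4, 1, 1; Σd² = 10
ρ = 1 − 6·10/(5·24) = 1 − 60/120 = 0.500

0.500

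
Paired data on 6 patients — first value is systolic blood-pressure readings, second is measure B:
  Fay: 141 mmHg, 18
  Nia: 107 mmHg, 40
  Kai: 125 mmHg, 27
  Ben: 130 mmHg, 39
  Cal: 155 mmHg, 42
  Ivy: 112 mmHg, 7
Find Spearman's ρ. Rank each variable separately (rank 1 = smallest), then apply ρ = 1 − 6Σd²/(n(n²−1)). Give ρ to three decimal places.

Ranks of variable 1: 5, 1, 3, 4, 6, 2
Ranks of variable 2: 2, 5, 3, 4, 6, 1
d = r₁ − r₂: 3, -4, 0, 0, 0, 1
d²: 9, 16, 0, 0, 0, 1; Σd² = 26
ρ = 1 − 6·26/(6·35) = 1 − 156/210 = 0.257

0.257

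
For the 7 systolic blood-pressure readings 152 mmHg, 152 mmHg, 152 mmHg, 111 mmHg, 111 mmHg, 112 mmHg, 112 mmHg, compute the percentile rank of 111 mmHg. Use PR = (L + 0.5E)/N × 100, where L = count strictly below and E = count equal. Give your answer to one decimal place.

N = 7.
Strictly below 111: 0. Equal to 111: 2.
PR = (0 + 0.5·2)/7 × 100 = 14.3

14.3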